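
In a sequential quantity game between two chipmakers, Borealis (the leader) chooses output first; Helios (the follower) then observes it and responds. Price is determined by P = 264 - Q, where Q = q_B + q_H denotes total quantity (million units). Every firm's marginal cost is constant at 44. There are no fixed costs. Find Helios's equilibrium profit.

3025

Solve by backward induction. Given q_B, the follower Helios maximises π_H = (264 - q_B - q_H)q_H - 44q_H.
∂π_H/∂q_H = 220 - q_B - 2q_H = 0 gives the reaction function q_H = (220 - q_B)/2.
Borealis substitutes q_H(q_B) into its own profit: π_B = q_B(264 - q_B - (220 - q_B)/2) - 44q_B = (154 - (1/2)q_B)q_B - 44q_B.
Maximising: ∂π_B/∂q_B = 110 - q_B = 0, giving q_B = 110.
Then q_H = (220 - 110)/2 = 55.
Price P = 264 - 165 = 99.
Helios's profit: (99 - 44)·55 = 3025.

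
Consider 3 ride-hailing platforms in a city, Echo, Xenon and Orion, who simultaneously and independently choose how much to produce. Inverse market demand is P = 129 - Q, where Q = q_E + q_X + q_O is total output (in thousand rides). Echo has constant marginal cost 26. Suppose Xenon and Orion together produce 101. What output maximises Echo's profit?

With rivals' combined output fixed at 101, Echo's profit is π_E = (129 - 101 - q_E)q_E - (26q_E) = (28 - q_E)q_E - (26q_E).
∂π_E/∂q_E = 2 - 2q_E = 0, so q_E = 1.

1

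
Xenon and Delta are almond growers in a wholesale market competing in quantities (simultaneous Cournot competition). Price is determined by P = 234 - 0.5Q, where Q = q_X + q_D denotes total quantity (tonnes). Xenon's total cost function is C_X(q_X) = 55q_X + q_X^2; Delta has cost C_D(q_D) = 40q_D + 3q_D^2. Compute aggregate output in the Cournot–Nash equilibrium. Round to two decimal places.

Xenon's profit: π_X = (234 - 0.5Q)q_X - (55q_X + q_X²). Setting ∂π_X/∂q_X = 0: 179 - 3q_X - (1/2)(q_D) = 0.
Delta's first-order condition: 194 - 7q_D - (1/2)(q_X) = 0.
Best responses: q_X = (179 - (1/2)q_D)/3, q_D = (194 - (1/2)q_X)/7.
Substituting one into the other gives q_X = 55.7108 and q_D = 1970/83.
Total output Q = 55.7108 + 1970/83 = 79.4458.

79.45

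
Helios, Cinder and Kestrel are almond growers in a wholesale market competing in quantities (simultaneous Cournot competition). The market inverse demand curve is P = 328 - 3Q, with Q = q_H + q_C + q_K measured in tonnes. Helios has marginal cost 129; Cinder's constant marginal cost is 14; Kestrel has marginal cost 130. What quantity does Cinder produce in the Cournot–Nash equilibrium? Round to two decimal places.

Helios's profit: π_H = (328 - 3Q)q_H - (129q_H). Setting ∂π_H/∂q_H = 0: 199 - 6q_H - 3(q_C + q_K) = 0.
Cinder's first-order condition: 314 - 6q_C - 3(q_H + q_K) = 0.
Kestrel's first-order condition: 198 - 6q_K - 3(q_H + q_C) = 0.
Adding the 3 first-order conditions: 711 − 12Q = 0, so Q = 237/4.
Back-substituting: q_H = (199 − 711/4)/3 = 85/12, q_C = (314 − 711/4)/3 = 545/12, q_K = (198 − 711/4)/3 = 27/4.

45.42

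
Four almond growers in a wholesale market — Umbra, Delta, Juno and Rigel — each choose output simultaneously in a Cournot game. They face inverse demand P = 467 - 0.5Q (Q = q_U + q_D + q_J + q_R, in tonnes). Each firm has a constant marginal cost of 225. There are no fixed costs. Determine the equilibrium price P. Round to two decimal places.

273.40

A representative firm's profit is π_i = q_i(467 - 0.5Q) - 225q_i.
First-order condition (treating rivals' output as given): 242 - q_i - (1/2)·Σ_{j≠i} q_j = 0.
By symmetry each firm produces the same amount; substituting Σ_{j≠i} q_j = 3q_i yields q_i = 242/(5/2) = 484/5.
Total output Q = 1936/5, so price P = 467 - (1/2)·(1936/5) = 1367/5.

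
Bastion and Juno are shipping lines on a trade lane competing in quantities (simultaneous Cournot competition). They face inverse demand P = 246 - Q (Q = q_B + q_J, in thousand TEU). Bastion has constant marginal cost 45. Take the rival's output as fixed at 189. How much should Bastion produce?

6

With the rival's output fixed at 189, Bastion's profit is π_B = (246 - 189 - q_B)q_B - (45q_B) = (57 - q_B)q_B - (45q_B).
∂π_B/∂q_B = 12 - 2q_B = 0, so q_B = 6.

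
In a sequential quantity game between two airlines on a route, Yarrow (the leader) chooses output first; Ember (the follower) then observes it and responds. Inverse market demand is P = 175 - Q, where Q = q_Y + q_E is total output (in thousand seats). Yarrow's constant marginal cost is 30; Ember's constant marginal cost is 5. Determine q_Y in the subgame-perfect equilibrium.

60

The follower Ember best-responds to any q_Y: π_E = (175 - Q)q_E - 5q_E.
∂π_E/∂q_E = 170 - q_Y - 2q_E = 0 gives the reaction function q_E = (170 - q_Y)/2.
Yarrow substitutes q_E(q_Y) into its own profit: π_Y = q_Y(175 - q_Y - (170 - q_Y)/2) - 30q_Y = (90 - (1/2)q_Y)q_Y - 30q_Y.
Maximising: ∂π_Y/∂q_Y = 60 - q_Y = 0, giving q_Y = 60.
Then q_E = (170 - 60)/2 = 55.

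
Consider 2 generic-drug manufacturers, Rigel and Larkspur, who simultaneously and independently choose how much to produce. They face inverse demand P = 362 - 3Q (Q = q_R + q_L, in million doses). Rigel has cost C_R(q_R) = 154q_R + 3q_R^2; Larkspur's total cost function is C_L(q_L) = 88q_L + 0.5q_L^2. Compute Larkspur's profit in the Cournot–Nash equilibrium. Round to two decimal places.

Rigel's profit: π_R = (362 - 3Q)q_R - (154q_R + 3q_R²). Setting ∂π_R/∂q_R = 0: 208 - 12q_R - 3(q_L) = 0.
Larkspur's first-order condition: 274 - 7q_L - 3(q_R) = 0.
Rearranging gives the reaction functions q_R = (208 - 3q_L)/12 and q_L = (274 - 3q_R)/7.
Substituting one into the other gives q_R = 634/75 and q_L = 888/25.
Price P = 362 - 3·43.9733 = 230.0800.
Larkspur's profit: 230.0800·(888/25) - 88·(888/25) - (1/2)(888/25)² = 4415.8464.

4415.85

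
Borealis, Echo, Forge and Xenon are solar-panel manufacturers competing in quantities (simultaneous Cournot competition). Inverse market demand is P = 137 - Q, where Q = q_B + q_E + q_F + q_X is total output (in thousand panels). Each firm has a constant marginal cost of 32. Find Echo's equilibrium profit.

Each firm earns π_i = (137 - Q)q_i - 32q_i.
Setting ∂π_i/∂q_i = 0 with rivals' quantities fixed: 105 - 2q_i - Σ_{j≠i} q_j = 0.
By symmetry each firm produces the same amount; substituting Σ_{j≠i} q_j = 3q_i yields q_i = 105/5 = 21.
Price P = 137 - 84 = 53.
Echo's profit: (53 - 32)·21 = 441.

441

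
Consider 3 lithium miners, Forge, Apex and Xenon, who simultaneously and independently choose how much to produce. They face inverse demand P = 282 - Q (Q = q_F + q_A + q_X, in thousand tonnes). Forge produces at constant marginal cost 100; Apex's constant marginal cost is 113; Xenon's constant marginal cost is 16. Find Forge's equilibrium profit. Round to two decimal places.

770.06

Forge's profit: π_F = (282 - Q)q_F - (100q_F). Setting ∂π_F/∂q_F = 0: 182 - 2q_F - (q_A + q_X) = 0.
Apex's profit: π_A = (282 - Q)q_A - (113q_A). Setting ∂π_A/∂q_A = 0: 169 - 2q_A - (q_F + q_X) = 0.
Xenon's first-order condition: 266 - 2q_X - (q_F + q_A) = 0.
Adding the 3 first-order conditions: 617 − 4Q = 0, so Q = 617/4.
Back-substituting: q_F = (182 − 617/4) = 111/4, q_A = (169 − 617/4) = 59/4, q_X = (266 − 617/4) = 447/4.
Price P = 282 - 617/4 = 511/4.
Forge's profit: (511/4 - 100)·(111/4) = 770.0625.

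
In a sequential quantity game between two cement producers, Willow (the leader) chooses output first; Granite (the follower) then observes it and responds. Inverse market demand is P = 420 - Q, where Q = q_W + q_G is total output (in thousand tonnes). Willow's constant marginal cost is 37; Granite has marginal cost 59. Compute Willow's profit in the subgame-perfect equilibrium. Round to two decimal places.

Solve by backward induction. Given q_W, the follower Granite maximises π_G = (420 - q_W - q_G)q_G - 59q_G.
Follower FOC: 361 - q_W - 2q_G = 0, so q_G(q_W) = (361 - q_W)/2.
The leader anticipates this reaction. Substituting into P = 420 - Q gives P = 479/2 - (1/2)q_W, so π_W = (479/2 - (1/2)q_W)q_W - 37q_W.
Maximising: ∂π_W/∂q_W = 405/2 - q_W = 0, giving q_W = 405/2.
Then q_G = (361 - 405/2)/2 = 317/4.
Price P = 420 - 1127/4 = 553/4.
Willow's profit: (553/4 - 37)·(405/2) = 20503.1250.

20503.13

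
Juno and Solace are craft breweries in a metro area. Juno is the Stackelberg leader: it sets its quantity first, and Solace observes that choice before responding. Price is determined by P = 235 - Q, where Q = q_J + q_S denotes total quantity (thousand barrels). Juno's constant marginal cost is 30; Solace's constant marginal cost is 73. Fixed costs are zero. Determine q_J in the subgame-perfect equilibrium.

124

The follower Solace best-responds to any q_J: π_S = (235 - Q)q_S - 73q_S.
Setting the follower's marginal profit to zero, 162 - q_J - 2q_S = 0, i.e. q_S = (162 - q_J)/2.
The leader anticipates this reaction. Substituting into P = 235 - Q gives P = 154 - (1/2)q_J, so π_J = (154 - (1/2)q_J)q_J - 30q_J.
Maximising: ∂π_J/∂q_J = 124 - q_J = 0, giving q_J = 124.
Then q_S = (162 - 124)/2 = 19.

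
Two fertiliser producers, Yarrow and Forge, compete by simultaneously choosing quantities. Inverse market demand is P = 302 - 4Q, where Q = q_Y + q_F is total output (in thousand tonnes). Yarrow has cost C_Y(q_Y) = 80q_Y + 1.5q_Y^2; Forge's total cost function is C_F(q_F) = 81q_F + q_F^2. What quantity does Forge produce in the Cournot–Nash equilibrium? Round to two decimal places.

16.41

Yarrow's profit: π_Y = (302 - 4Q)q_Y - (80q_Y + (3/2)q_Y²). Setting ∂π_Y/∂q_Y = 0: 222 - 11q_Y - 4(q_F) = 0.
Forge's profit: π_F = (302 - 4Q)q_F - (81q_F + q_F²). Setting ∂π_F/∂q_F = 0: 221 - 10q_F - 4(q_Y) = 0.
Rearranging gives the reaction functions q_Y = (222 - 4q_F)/11 and q_F = (221 - 4q_Y)/10.
Substituting one into the other gives q_Y = 668/47 and q_F = 1543/94.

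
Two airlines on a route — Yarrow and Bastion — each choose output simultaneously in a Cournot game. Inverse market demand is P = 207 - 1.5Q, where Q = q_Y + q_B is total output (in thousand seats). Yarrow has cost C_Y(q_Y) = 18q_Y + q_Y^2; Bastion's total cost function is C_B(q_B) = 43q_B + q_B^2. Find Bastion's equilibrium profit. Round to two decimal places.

1390.33

Yarrow's profit: π_Y = (207 - 1.5Q)q_Y - (18q_Y + q_Y²). Setting ∂π_Y/∂q_Y = 0: 189 - 5q_Y - (3/2)(q_B) = 0.
Bastion's first-order condition: 164 - 5q_B - (3/2)(q_Y) = 0.
Rearranging gives the reaction functions q_Y = (189 - (3/2)q_B)/5 and q_B = (164 - (3/2)q_Y)/5.
Solving the pair: q_Y = 30.7253, q_B = 23.5824.
Price P = 207 - (3/2)·(706/13) = 1632/13.
Bastion's profit: (1632/13)·23.5824 - 43·23.5824 - 23.5824² = 1390.3260.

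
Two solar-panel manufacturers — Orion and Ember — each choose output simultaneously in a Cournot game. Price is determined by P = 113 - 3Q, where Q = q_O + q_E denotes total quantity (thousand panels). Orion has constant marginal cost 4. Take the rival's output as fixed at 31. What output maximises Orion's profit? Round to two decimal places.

2.67

With the rival's output fixed at 31, Orion's profit is π_O = (113 - 3·31 - 3q_O)q_O - (4q_O) = (20 - 3q_O)q_O - (4q_O).
∂π_O/∂q_O = 16 - 6q_O = 0, so q_O = 8/3.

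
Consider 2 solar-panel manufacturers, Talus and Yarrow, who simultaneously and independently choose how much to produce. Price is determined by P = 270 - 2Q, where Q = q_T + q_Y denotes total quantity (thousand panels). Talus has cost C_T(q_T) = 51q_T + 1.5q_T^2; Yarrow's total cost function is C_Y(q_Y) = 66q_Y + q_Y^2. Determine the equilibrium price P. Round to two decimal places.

Talus's profit: π_T = (270 - 2Q)q_T - (51q_T + (3/2)q_T²). Setting ∂π_T/∂q_T = 0: 219 - 7q_T - 2(q_Y) = 0.
Yarrow's profit: π_Y = (270 - 2Q)q_Y - (66q_Y + q_Y²). Setting ∂π_Y/∂q_Y = 0: 204 - 6q_Y - 2(q_T) = 0.
So q_T = (219 - 2q_Y)/7 and q_Y = (204 - 2q_T)/6.
Substituting one into the other gives q_T = 453/19 and q_Y = 495/19.
Total output Q = 948/19, so price P = 270 - 2·(948/19) = 170.2105.

170.21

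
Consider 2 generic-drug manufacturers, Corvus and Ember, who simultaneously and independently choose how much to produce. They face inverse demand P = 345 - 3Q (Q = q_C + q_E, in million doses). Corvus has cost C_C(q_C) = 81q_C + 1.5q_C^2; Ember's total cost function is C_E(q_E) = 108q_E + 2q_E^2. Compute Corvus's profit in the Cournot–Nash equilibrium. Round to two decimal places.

Corvus's profit: π_C = (345 - 3Q)q_C - (81q_C + (3/2)q_C²). Setting ∂π_C/∂q_C = 0: 264 - 9q_C - 3(q_E) = 0.
Ember's profit: π_E = (345 - 3Q)q_E - (108q_E + 2q_E²). Setting ∂π_E/∂q_E = 0: 237 - 10q_E - 3(q_C) = 0.
So q_C = (264 - 3q_E)/9 and q_E = (237 - 3q_C)/10.
Solving the pair: q_C = 643/27, q_E = 149/9.
Price P = 345 - 3·(1090/27) = 223.8889.
Corvus's profit: 223.8889·(643/27) - 81·(643/27) - (3/2)(643/27)² = 2552.1543.

2552.15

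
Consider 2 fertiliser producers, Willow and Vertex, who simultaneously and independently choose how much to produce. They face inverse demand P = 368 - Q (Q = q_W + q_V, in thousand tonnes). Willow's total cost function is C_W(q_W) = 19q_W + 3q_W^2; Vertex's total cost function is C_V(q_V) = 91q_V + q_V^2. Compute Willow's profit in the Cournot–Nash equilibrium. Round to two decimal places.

5211.91

Willow's profit: π_W = (368 - Q)q_W - (19q_W + 3q_W²). Setting ∂π_W/∂q_W = 0: 349 - 8q_W - (q_V) = 0.
Vertex's first-order condition: 277 - 4q_V - (q_W) = 0.
So q_W = (349 - q_V)/8 and q_V = (277 - q_W)/4.
Substituting one into the other gives q_W = 1119/31 and q_V = 1867/31.
Price P = 368 - 96.3226 = 271.6774.
Willow's profit: 271.6774·(1119/31) - 19·(1119/31) - 3(1119/31)² = 5211.9084.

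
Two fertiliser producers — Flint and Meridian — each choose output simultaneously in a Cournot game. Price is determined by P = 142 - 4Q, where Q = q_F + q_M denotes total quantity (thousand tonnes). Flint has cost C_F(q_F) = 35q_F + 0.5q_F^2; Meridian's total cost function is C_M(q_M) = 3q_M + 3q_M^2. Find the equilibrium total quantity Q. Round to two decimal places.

16.05

Flint's profit: π_F = (142 - 4Q)q_F - (35q_F + (1/2)q_F²). Setting ∂π_F/∂q_F = 0: 107 - 9q_F - 4(q_M) = 0.
Meridian's profit: π_M = (142 - 4Q)q_M - (3q_M + 3q_M²). Setting ∂π_M/∂q_M = 0: 139 - 14q_M - 4(q_F) = 0.
So q_F = (107 - 4q_M)/9 and q_M = (139 - 4q_F)/14.
Solving the pair: q_F = 471/55, q_M = 823/110.
Total output Q = 471/55 + 823/110 = 353/22.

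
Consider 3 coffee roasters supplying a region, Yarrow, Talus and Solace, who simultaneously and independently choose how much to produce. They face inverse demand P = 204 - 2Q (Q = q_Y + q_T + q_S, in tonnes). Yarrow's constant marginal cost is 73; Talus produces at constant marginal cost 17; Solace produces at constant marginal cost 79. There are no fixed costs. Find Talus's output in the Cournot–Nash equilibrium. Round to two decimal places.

Yarrow's profit: π_Y = (204 - 2Q)q_Y - (73q_Y). Setting ∂π_Y/∂q_Y = 0: 131 - 4q_Y - 2(q_T + q_S) = 0.
Talus's first-order condition: 187 - 4q_T - 2(q_Y + q_S) = 0.
Solace's first-order condition: 125 - 4q_S - 2(q_Y + q_T) = 0.
Adding the 3 conditions: 443 − 4Q − 4Q = 0, i.e. Q = 443/8.
Back-substituting: q_Y = (131 − 443/4)/2 = 81/8, q_T = (187 − 443/4)/2 = 305/8, q_S = (125 − 443/4)/2 = 57/8.

38.13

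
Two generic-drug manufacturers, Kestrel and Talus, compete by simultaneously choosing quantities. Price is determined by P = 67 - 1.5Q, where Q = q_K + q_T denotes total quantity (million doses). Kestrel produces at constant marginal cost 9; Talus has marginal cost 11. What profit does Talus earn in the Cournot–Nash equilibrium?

216

Kestrel's profit: π_K = (67 - 1.5Q)q_K - (9q_K). Setting ∂π_K/∂q_K = 0: 58 - 3q_K - (3/2)(q_T) = 0.
Talus's profit: π_T = (67 - 1.5Q)q_T - (11q_T). Setting ∂π_T/∂q_T = 0: 56 - 3q_T - (3/2)(q_K) = 0.
Best responses: q_K = (58 - (3/2)q_T)/3, q_T = (56 - (3/2)q_K)/3.
Substituting one into the other gives q_K = 40/3 and q_T = 12.
Price P = 67 - (3/2)·(76/3) = 29.
Talus's profit: (29 - 11)·12 = 216.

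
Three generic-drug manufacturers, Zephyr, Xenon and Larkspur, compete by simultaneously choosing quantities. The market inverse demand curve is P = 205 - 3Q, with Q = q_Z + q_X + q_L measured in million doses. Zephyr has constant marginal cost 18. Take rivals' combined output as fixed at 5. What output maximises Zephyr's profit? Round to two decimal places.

With rivals' combined output fixed at 5, Zephyr's profit is π_Z = (205 - 3·5 - 3q_Z)q_Z - (18q_Z) = (190 - 3q_Z)q_Z - (18q_Z).
∂π_Z/∂q_Z = 172 - 6q_Z = 0, so q_Z = 86/3.

28.67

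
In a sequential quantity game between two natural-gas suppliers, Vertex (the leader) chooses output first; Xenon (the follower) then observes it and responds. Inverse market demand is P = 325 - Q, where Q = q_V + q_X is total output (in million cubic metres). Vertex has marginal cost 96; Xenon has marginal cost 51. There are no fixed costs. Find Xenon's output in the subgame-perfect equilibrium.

91

The follower Xenon best-responds to any q_V: π_X = (325 - Q)q_X - 51q_X.
Setting the follower's marginal profit to zero, 274 - q_V - 2q_X = 0, i.e. q_X = (274 - q_V)/2.
The leader anticipates this reaction. Substituting into P = 325 - Q gives P = 188 - (1/2)q_V, so π_V = (188 - (1/2)q_V)q_V - 96q_V.
Maximising: ∂π_V/∂q_V = 92 - q_V = 0, giving q_V = 92.
Then q_X = (274 - 92)/2 = 91.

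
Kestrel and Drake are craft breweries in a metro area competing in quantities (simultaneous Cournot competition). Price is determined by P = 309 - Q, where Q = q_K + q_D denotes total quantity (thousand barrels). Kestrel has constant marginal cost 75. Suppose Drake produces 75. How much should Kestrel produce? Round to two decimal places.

With the rival's output fixed at 75, Kestrel's profit is π_K = (309 - 75 - q_K)q_K - (75q_K) = (234 - q_K)q_K - (75q_K).
∂π_K/∂q_K = 159 - 2q_K = 0, so q_K = 159/2.

79.50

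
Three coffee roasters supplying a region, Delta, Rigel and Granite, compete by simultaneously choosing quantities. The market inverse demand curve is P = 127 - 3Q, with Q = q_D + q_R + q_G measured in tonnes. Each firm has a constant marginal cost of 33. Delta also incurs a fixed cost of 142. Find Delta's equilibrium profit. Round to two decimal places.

Each firm earns π_i = (127 - 3Q)q_i - 33q_i.
First-order condition (treating rivals' output as given): 94 - 6q_i - 3·Σ_{j≠i} q_j = 0.
With identical firms every q_j equals q_i, so Σ_{j≠i} q_j = 2q_i and 94 = 12q_i, giving q_i = 47/6.
Price P = 127 - 3·(47/2) = 113/2.
Delta's profit: (113/2 - 33)·(47/6) - 142 = 505/12.

42.08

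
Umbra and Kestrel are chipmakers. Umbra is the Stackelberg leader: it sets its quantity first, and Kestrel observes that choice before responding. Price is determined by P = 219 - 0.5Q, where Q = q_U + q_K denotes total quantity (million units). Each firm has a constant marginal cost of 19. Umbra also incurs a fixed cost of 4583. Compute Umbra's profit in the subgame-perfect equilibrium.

5417

Solve by backward induction. Given q_U, the follower Kestrel maximises π_K = (219 - (1/2)q_U - (1/2)q_K)q_K - 19q_K.
Setting the follower's marginal profit to zero, 200 - (1/2)q_U - q_K = 0, i.e. q_K = (200 - (1/2)q_U).
Umbra substitutes q_K(q_U) into its own profit: π_U = q_U(219 - (1/2)q_U - (200 - (1/2)q_U)/2) - 19q_U = (119 - (1/4)q_U)q_U - 19q_U.
The leader's first-order condition 100 - (1/2)q_U = 0 yields q_U = 200.
Then q_K = (200 - (1/2)·200) = 100.
Price P = 219 - (1/2)·300 = 69.
Umbra's profit: (69 - 19)·200 - 4583 = 5417.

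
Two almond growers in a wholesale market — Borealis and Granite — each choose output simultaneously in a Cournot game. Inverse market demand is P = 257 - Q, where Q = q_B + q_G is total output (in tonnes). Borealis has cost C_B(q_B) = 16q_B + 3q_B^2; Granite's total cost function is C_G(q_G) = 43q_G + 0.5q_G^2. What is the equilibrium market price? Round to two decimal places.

Borealis's profit: π_B = (257 - Q)q_B - (16q_B + 3q_B²). Setting ∂π_B/∂q_B = 0: 241 - 8q_B - (q_G) = 0.
Granite's profit: π_G = (257 - Q)q_G - (43q_G + (1/2)q_G²). Setting ∂π_G/∂q_G = 0: 214 - 3q_G - (q_B) = 0.
So q_B = (241 - q_G)/8 and q_G = (214 - q_B)/3.
Solving the pair: q_B = 509/23, q_G = 1471/23.
Total output Q = 1980/23, so price P = 257 - 1980/23 = 170.9130.

170.91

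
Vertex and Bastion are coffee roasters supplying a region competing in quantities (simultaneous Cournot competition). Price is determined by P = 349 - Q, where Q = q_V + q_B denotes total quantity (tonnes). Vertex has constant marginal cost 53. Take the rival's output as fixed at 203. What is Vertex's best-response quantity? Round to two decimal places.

46.50

With the rival's output fixed at 203, Vertex's profit is π_V = (349 - 203 - q_V)q_V - (53q_V) = (146 - q_V)q_V - (53q_V).
∂π_V/∂q_V = 93 - 2q_V = 0, so q_V = 93/2.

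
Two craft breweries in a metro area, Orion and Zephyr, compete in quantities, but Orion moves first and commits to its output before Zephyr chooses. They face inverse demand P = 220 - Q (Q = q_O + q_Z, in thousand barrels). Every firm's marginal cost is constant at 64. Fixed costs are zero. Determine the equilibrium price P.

The follower Zephyr best-responds to any q_O: π_Z = (220 - Q)q_Z - 64q_Z.
Setting the follower's marginal profit to zero, 156 - q_O - 2q_Z = 0, i.e. q_Z = (156 - q_O)/2.
Orion substitutes q_Z(q_O) into its own profit: π_O = q_O(220 - q_O - (156 - q_O)/2) - 64q_O = (142 - (1/2)q_O)q_O - 64q_O.
The leader's first-order condition 78 - q_O = 0 yields q_O = 78.
Then q_Z = (156 - 78)/2 = 39.
Total output Q = 117, so price P = 220 - 117 = 103.

103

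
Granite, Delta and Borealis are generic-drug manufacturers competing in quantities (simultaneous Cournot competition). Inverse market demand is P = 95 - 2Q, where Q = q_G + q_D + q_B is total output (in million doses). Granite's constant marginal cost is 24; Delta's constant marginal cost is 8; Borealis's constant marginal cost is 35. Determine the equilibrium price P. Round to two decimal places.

Granite's profit: π_G = (95 - 2Q)q_G - (24q_G). Setting ∂π_G/∂q_G = 0: 71 - 4q_G - 2(q_D + q_B) = 0.
Delta's first-order condition: 87 - 4q_D - 2(q_G + q_B) = 0.
Borealis's profit: π_B = (95 - 2Q)q_B - (35q_B). Setting ∂π_B/∂q_B = 0: 60 - 4q_B - 2(q_G + q_D) = 0.
Summing all 3 equations gives 218 − 8Q = 0, hence Q = 109/4.
Back-substituting: q_G = (71 − 109/2)/2 = 33/4, q_D = (87 − 109/2)/2 = 65/4, q_B = (60 − 109/2)/2 = 11/4.
Total output Q = 109/4, so price P = 95 - 2·(109/4) = 81/2.

40.50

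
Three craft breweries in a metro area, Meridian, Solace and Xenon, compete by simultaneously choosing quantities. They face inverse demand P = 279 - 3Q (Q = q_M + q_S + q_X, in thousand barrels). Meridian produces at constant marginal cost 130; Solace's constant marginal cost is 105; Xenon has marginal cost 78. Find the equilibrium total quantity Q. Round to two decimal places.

43.67

Meridian's profit: π_M = (279 - 3Q)q_M - (130q_M). Setting ∂π_M/∂q_M = 0: 149 - 6q_M - 3(q_S + q_X) = 0.
Solace's profit: π_S = (279 - 3Q)q_S - (105q_S). Setting ∂π_S/∂q_S = 0: 174 - 6q_S - 3(q_M + q_X) = 0.
Xenon's first-order condition: 201 - 6q_X - 3(q_M + q_S) = 0.
Adding the 3 conditions: 524 − 6Q − 6Q = 0, i.e. Q = 131/3.
Back-substituting: q_M = (149 − 131)/3 = 6, q_S = (174 − 131)/3 = 43/3, q_X = (201 − 131)/3 = 70/3.
Total output Q = 6 + 43/3 + 70/3 = 131/3.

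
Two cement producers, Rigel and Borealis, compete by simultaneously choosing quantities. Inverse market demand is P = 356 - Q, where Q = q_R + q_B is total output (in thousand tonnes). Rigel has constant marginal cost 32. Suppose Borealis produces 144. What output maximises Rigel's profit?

With the rival's output fixed at 144, Rigel's profit is π_R = (356 - 144 - q_R)q_R - (32q_R) = (212 - q_R)q_R - (32q_R).
∂π_R/∂q_R = 180 - 2q_R = 0, so q_R = 90.

90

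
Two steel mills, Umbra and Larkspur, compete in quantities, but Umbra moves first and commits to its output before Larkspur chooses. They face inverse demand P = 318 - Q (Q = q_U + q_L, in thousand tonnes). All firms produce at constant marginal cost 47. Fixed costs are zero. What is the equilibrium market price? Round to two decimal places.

114.75

Solve by backward induction. Given q_U, the follower Larkspur maximises π_L = (318 - q_U - q_L)q_L - 47q_L.
Follower FOC: 271 - q_U - 2q_L = 0, so q_L(q_U) = (271 - q_U)/2.
Umbra substitutes q_L(q_U) into its own profit: π_U = q_U(318 - q_U - (271 - q_U)/2) - 47q_U = (365/2 - (1/2)q_U)q_U - 47q_U.
Leader FOC: 271/2 - q_U = 0, so q_U = 271/2.
Then q_L = (271 - 271/2)/2 = 271/4.
Total output Q = 813/4, so price P = 318 - 813/4 = 459/4.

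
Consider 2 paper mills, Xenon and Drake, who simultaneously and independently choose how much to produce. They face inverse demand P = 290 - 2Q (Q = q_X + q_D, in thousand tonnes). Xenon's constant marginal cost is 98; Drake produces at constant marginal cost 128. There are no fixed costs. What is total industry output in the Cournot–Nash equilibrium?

59

Xenon's profit: π_X = (290 - 2Q)q_X - (98q_X). Setting ∂π_X/∂q_X = 0: 192 - 4q_X - 2(q_D) = 0.
Drake's first-order condition: 162 - 4q_D - 2(q_X) = 0.
Rearranging gives the reaction functions q_X = (192 - 2q_D)/4 and q_D = (162 - 2q_X)/4.
Solving the pair: q_X = 37, q_D = 22.
Total output Q = 37 + 22 = 59.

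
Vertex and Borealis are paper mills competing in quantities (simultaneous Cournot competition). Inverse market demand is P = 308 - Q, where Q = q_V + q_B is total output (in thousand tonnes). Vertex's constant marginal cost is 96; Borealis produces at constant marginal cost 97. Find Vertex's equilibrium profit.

5041

Vertex's profit: π_V = (308 - Q)q_V - (96q_V). Setting ∂π_V/∂q_V = 0: 212 - 2q_V - (q_B) = 0.
Borealis's first-order condition: 211 - 2q_B - (q_V) = 0.
Rearranging gives the reaction functions q_V = (212 - q_B)/2 and q_B = (211 - q_V)/2.
Substituting one into the other gives q_V = 71 and q_B = 70.
Price P = 308 - 141 = 167.
Vertex's profit: (167 - 96)·71 = 5041.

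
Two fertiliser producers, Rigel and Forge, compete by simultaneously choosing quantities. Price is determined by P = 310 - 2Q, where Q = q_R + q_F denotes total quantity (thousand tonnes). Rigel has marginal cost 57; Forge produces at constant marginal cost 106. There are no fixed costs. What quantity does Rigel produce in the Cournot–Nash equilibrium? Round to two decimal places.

50.33

Rigel's profit: π_R = (310 - 2Q)q_R - (57q_R). Setting ∂π_R/∂q_R = 0: 253 - 4q_R - 2(q_F) = 0.
Forge's profit: π_F = (310 - 2Q)q_F - (106q_F). Setting ∂π_F/∂q_F = 0: 204 - 4q_F - 2(q_R) = 0.
Rearranging gives the reaction functions q_R = (253 - 2q_F)/4 and q_F = (204 - 2q_R)/4.
Substituting one into the other gives q_R = 151/3 and q_F = 155/6.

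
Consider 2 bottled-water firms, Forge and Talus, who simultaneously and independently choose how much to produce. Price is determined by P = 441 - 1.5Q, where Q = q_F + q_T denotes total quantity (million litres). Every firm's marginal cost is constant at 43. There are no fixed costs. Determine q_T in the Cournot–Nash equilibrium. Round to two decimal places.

Each firm earns π_i = (441 - 1.5Q)q_i - 43q_i.
First-order condition (treating rivals' output as given): 398 - 3q_i - (3/2)q_j = 0.
By symmetry each firm produces the same amount; substituting q_j = q_i yields q_i = 398/(9/2) = 796/9.

88.44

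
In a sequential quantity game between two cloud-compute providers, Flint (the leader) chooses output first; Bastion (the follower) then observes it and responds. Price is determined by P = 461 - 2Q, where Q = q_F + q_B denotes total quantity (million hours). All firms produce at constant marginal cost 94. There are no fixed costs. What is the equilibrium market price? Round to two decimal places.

185.75

Solve by backward induction. Given q_F, the follower Bastion maximises π_B = (461 - 2q_F - 2q_B)q_B - 94q_B.
∂π_B/∂q_B = 367 - 2q_F - 4q_B = 0 gives the reaction function q_B = (367 - 2q_F)/4.
Flint substitutes q_B(q_F) into its own profit: π_F = q_F(461 - 2q_F - (367 - 2q_F)/2) - 94q_F = (555/2 - q_F)q_F - 94q_F.
The leader's first-order condition 367/2 - 2q_F = 0 yields q_F = 367/4.
Then q_B = (367 - 2·(367/4))/4 = 367/8.
Total output Q = 1101/8, so price P = 461 - 2·(1101/8) = 743/4.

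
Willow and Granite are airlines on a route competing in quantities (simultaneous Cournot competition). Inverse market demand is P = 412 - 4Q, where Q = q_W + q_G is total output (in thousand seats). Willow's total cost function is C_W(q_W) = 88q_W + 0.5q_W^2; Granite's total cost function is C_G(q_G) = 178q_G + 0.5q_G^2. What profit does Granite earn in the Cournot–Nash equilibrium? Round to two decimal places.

Willow's profit: π_W = (412 - 4Q)q_W - (88q_W + (1/2)q_W²). Setting ∂π_W/∂q_W = 0: 324 - 9q_W - 4(q_G) = 0.
Granite's profit: π_G = (412 - 4Q)q_G - (178q_G + (1/2)q_G²). Setting ∂π_G/∂q_G = 0: 234 - 9q_G - 4(q_W) = 0.
So q_W = (324 - 4q_G)/9 and q_G = (234 - 4q_W)/9.
Substituting one into the other gives q_W = 396/13 and q_G = 162/13.
Price P = 412 - 4·(558/13) = 240.3077.
Granite's profit: 240.3077·(162/13) - 178·(162/13) - (1/2)(162/13)² = 698.8047.

698.80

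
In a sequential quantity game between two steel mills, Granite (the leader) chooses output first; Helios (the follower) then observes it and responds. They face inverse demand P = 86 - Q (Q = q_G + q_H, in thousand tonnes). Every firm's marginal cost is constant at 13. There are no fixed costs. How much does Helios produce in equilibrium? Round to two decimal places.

The follower Helios best-responds to any q_G: π_H = (86 - Q)q_H - 13q_H.
∂π_H/∂q_H = 73 - q_G - 2q_H = 0 gives the reaction function q_H = (73 - q_G)/2.
The leader anticipates this reaction. Substituting into P = 86 - Q gives P = 99/2 - (1/2)q_G, so π_G = (99/2 - (1/2)q_G)q_G - 13q_G.
Maximising: ∂π_G/∂q_G = 73/2 - q_G = 0, giving q_G = 73/2.
Then q_H = (73 - 73/2)/2 = 73/4.

18.25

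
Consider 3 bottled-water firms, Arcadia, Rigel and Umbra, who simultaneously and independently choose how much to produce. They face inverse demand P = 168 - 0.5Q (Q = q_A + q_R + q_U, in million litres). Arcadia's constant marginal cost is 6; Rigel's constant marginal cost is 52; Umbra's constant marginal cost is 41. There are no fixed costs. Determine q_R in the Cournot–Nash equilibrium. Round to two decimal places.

29.50

Arcadia's profit: π_A = (168 - 0.5Q)q_A - (6q_A). Setting ∂π_A/∂q_A = 0: 162 - q_A - (1/2)(q_R + q_U) = 0.
Rigel's first-order condition: 116 - q_R - (1/2)(q_A + q_U) = 0.
Umbra's profit: π_U = (168 - 0.5Q)q_U - (41q_U). Setting ∂π_U/∂q_U = 0: 127 - q_U - (1/2)(q_A + q_R) = 0.
Adding the 3 first-order conditions: 405 − 2Q = 0, so Q = 405/2.
Back-substituting: q_A = (162 − 405/4)/(1/2) = 243/2, q_R = (116 − 405/4)/(1/2) = 59/2, q_U = (127 − 405/4)/(1/2) = 103/2.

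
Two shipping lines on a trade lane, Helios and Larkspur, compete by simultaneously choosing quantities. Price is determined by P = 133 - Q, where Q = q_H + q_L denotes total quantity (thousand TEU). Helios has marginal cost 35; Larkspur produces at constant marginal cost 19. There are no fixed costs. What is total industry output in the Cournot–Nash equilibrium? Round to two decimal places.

Helios's profit: π_H = (133 - Q)q_H - (35q_H). Setting ∂π_H/∂q_H = 0: 98 - 2q_H - (q_L) = 0.
Larkspur's profit: π_L = (133 - Q)q_L - (19q_L). Setting ∂π_L/∂q_L = 0: 114 - 2q_L - (q_H) = 0.
Rearranging gives the reaction functions q_H = (98 - q_L)/2 and q_L = (114 - q_H)/2.
Substituting one into the other gives q_H = 82/3 and q_L = 130/3.
Total output Q = 82/3 + 130/3 = 212/3.

70.67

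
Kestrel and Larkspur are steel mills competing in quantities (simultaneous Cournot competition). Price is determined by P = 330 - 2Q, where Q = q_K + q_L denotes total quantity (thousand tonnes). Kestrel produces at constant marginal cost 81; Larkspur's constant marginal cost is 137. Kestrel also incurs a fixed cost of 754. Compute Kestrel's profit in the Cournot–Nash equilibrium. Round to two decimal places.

4414.06

Kestrel's profit: π_K = (330 - 2Q)q_K - (81q_K). Setting ∂π_K/∂q_K = 0: 249 - 4q_K - 2(q_L) = 0.
Larkspur's profit: π_L = (330 - 2Q)q_L - (137q_L). Setting ∂π_L/∂q_L = 0: 193 - 4q_L - 2(q_K) = 0.
Rearranging gives the reaction functions q_K = (249 - 2q_L)/4 and q_L = (193 - 2q_K)/4.
Solving the pair: q_K = 305/6, q_L = 137/6.
Price P = 330 - 2·(221/3) = 548/3.
Kestrel's profit: (548/3 - 81)·(305/6) - 754 = 4414.0556.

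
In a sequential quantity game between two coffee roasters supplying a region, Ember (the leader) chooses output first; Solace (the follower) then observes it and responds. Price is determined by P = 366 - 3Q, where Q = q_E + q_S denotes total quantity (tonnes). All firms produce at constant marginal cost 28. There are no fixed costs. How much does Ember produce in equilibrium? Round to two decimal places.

Solve by backward induction. Given q_E, the follower Solace maximises π_S = (366 - 3q_E - 3q_S)q_S - 28q_S.
∂π_S/∂q_S = 338 - 3q_E - 6q_S = 0 gives the reaction function q_S = (338 - 3q_E)/6.
Ember substitutes q_S(q_E) into its own profit: π_E = q_E(366 - 3q_E - (338 - 3q_E)/2) - 28q_E = (197 - (3/2)q_E)q_E - 28q_E.
Maximising: ∂π_E/∂q_E = 169 - 3q_E = 0, giving q_E = 169/3.
Then q_S = (338 - 3·(169/3))/6 = 169/6.

56.33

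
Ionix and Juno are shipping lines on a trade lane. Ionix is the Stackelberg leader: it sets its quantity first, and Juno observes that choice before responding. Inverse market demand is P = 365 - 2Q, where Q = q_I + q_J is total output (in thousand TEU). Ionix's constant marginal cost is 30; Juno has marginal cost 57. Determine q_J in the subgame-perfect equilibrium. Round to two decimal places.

31.75

The follower Juno best-responds to any q_I: π_J = (365 - 2Q)q_J - 57q_J.
Setting the follower's marginal profit to zero, 308 - 2q_I - 4q_J = 0, i.e. q_J = (308 - 2q_I)/4.
The leader anticipates this reaction. Substituting into P = 365 - 2Q gives P = 211 - q_I, so π_I = (211 - q_I)q_I - 30q_I.
The leader's first-order condition 181 - 2q_I = 0 yields q_I = 181/2.
Then q_J = (308 - 2·(181/2))/4 = 127/4.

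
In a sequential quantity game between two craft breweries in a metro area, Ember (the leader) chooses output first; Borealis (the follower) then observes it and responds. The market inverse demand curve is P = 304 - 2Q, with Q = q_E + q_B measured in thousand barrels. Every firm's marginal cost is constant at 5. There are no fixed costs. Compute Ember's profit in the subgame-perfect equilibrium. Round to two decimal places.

5587.56

The follower Borealis best-responds to any q_E: π_B = (304 - 2Q)q_B - 5q_B.
Follower FOC: 299 - 2q_E - 4q_B = 0, so q_B(q_E) = (299 - 2q_E)/4.
The leader anticipates this reaction. Substituting into P = 304 - 2Q gives P = 309/2 - q_E, so π_E = (309/2 - q_E)q_E - 5q_E.
The leader's first-order condition 299/2 - 2q_E = 0 yields q_E = 299/4.
Then q_B = (299 - 2·(299/4))/4 = 299/8.
Price P = 304 - 2·(897/8) = 319/4.
Ember's profit: (319/4 - 5)·(299/4) = 5587.5625.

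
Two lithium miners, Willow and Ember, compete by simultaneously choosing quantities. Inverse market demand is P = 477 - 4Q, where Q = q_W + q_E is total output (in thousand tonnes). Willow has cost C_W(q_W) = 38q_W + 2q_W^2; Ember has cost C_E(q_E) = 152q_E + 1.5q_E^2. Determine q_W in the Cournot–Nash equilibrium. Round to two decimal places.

Willow's profit: π_W = (477 - 4Q)q_W - (38q_W + 2q_W²). Setting ∂π_W/∂q_W = 0: 439 - 12q_W - 4(q_E) = 0.
Ember's first-order condition: 325 - 11q_E - 4(q_W) = 0.
Best responses: q_W = (439 - 4q_E)/12, q_E = (325 - 4q_W)/11.
Solving the pair: q_W = 30.4224, q_E = 536/29.

30.42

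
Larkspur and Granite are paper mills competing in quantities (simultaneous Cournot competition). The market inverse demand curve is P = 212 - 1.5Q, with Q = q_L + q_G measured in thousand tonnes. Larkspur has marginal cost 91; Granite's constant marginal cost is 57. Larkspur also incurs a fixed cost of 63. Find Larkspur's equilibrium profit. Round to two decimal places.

497.67

Larkspur's profit: π_L = (212 - 1.5Q)q_L - (91q_L). Setting ∂π_L/∂q_L = 0: 121 - 3q_L - (3/2)(q_G) = 0.
Granite's profit: π_G = (212 - 1.5Q)q_G - (57q_G). Setting ∂π_G/∂q_G = 0: 155 - 3q_G - (3/2)(q_L) = 0.
Best responses: q_L = (121 - (3/2)q_G)/3, q_G = (155 - (3/2)q_L)/3.
Substituting one into the other gives q_L = 58/3 and q_G = 42.
Price P = 212 - (3/2)·(184/3) = 120.
Larkspur's profit: (120 - 91)·(58/3) - 63 = 1493/3.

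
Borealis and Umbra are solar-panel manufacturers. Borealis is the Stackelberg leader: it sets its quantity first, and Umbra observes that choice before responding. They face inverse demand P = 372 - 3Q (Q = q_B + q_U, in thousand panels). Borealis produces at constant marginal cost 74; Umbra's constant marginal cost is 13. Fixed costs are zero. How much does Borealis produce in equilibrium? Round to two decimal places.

39.50

Solve by backward induction. Given q_B, the follower Umbra maximises π_U = (372 - 3q_B - 3q_U)q_U - 13q_U.
Follower FOC: 359 - 3q_B - 6q_U = 0, so q_U(q_B) = (359 - 3q_B)/6.
The leader anticipates this reaction. Substituting into P = 372 - 3Q gives P = 385/2 - (3/2)q_B, so π_B = (385/2 - (3/2)q_B)q_B - 74q_B.
The leader's first-order condition 237/2 - 3q_B = 0 yields q_B = 79/2.
Then q_U = (359 - 3·(79/2))/6 = 481/12.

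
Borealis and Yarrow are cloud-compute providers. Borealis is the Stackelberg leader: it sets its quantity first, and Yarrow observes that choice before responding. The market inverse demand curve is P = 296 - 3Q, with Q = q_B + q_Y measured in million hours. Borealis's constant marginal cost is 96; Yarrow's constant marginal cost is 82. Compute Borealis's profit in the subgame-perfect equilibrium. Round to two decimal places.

1441.50

The follower Yarrow best-responds to any q_B: π_Y = (296 - 3Q)q_Y - 82q_Y.
Setting the follower's marginal profit to zero, 214 - 3q_B - 6q_Y = 0, i.e. q_Y = (214 - 3q_B)/6.
Borealis substitutes q_Y(q_B) into its own profit: π_B = q_B(296 - 3q_B - (214 - 3q_B)/2) - 96q_B = (189 - (3/2)q_B)q_B - 96q_B.
Leader FOC: 93 - 3q_B = 0, so q_B = 31.
Then q_Y = (214 - 3·31)/6 = 121/6.
Price P = 296 - 3·(307/6) = 285/2.
Borealis's profit: (285/2 - 96)·31 = 1441.5000.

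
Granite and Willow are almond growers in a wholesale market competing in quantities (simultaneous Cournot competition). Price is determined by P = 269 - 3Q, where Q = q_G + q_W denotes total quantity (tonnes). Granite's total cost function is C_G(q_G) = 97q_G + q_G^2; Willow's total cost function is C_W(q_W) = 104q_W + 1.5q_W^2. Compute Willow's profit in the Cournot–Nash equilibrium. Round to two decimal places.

732.90

Granite's profit: π_G = (269 - 3Q)q_G - (97q_G + q_G²). Setting ∂π_G/∂q_G = 0: 172 - 8q_G - 3(q_W) = 0.
Willow's first-order condition: 165 - 9q_W - 3(q_G) = 0.
So q_G = (172 - 3q_W)/8 and q_W = (165 - 3q_G)/9.
Substituting one into the other gives q_G = 117/7 and q_W = 268/21.
Price P = 269 - 3·(619/21) = 1264/7.
Willow's profit: (1264/7)·(268/21) - 104·(268/21) - (3/2)(268/21)² = 732.8980.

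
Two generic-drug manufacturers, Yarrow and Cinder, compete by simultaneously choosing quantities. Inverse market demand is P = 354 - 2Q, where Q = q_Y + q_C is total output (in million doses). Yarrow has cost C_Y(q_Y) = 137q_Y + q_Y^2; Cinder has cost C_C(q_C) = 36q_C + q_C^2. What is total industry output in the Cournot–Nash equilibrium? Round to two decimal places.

Yarrow's profit: π_Y = (354 - 2Q)q_Y - (137q_Y + q_Y²). Setting ∂π_Y/∂q_Y = 0: 217 - 6q_Y - 2(q_C) = 0.
Cinder's first-order condition: 318 - 6q_C - 2(q_Y) = 0.
Rearranging gives the reaction functions q_Y = (217 - 2q_C)/6 and q_C = (318 - 2q_Y)/6.
Substituting one into the other gives q_Y = 333/16 and q_C = 737/16.
Total output Q = 333/16 + 737/16 = 535/8.

66.88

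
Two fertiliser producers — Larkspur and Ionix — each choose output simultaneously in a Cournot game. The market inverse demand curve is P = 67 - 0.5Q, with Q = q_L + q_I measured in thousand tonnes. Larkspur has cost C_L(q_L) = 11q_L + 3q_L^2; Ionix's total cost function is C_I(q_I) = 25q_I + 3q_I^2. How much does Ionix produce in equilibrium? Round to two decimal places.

5.46

Larkspur's profit: π_L = (67 - 0.5Q)q_L - (11q_L + 3q_L²). Setting ∂π_L/∂q_L = 0: 56 - 7q_L - (1/2)(q_I) = 0.
Ionix's profit: π_I = (67 - 0.5Q)q_I - (25q_I + 3q_I²). Setting ∂π_I/∂q_I = 0: 42 - 7q_I - (1/2)(q_L) = 0.
Rearranging gives the reaction functions q_L = (56 - (1/2)q_I)/7 and q_I = (42 - (1/2)q_L)/7.
Solving the pair: q_L = 1484/195, q_I = 1064/195.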